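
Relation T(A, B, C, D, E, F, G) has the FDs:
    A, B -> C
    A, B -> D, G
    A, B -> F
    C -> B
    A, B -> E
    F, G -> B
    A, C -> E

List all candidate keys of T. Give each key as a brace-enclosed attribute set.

{A, B}, {A, C}, {A, F, G}

{A} never appears on the right of any FD, so every key must include it.
{A, B} is a candidate key since {A, B}⁺ = {A, B, C, D, E, F, G} covers every attribute.
{A, C} is a candidate key since {A, C}⁺ = {A, B, C, D, E, F, G} covers every attribute.
{A, F, G} is a candidate key since {A, F, G}⁺ = {A, B, C, D, E, F, G} covers every attribute.
No proper subset of any of these is a key, and no other minimal superkey exists.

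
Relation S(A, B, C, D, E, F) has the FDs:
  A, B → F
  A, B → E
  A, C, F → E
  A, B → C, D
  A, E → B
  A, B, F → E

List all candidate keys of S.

{A, B}, {A, C, F}, {A, E}

No FD produces {A}, so it must be in every candidate key.
Closure of {A, B} is {A, B, C, D, E, F}, the whole schema; {A, B} is a candidate key.
Closure of {A, E} is {A, B, C, D, E, F}, the whole schema; {A, E} is a candidate key.
Closure of {A, C, F} is {A, B, C, D, E, F}, the whole schema; {A, C, F} is a candidate key.
These are minimal and exhaustive — every other superkey contains one of them.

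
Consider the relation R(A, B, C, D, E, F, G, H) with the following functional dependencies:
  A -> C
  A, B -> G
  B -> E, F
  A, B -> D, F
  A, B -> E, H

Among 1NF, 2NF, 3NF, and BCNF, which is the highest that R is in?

Candidate key: {A, B}. Prime attributes: {A, B}.
For A -> C we have {A}⁺ = {A, C}; {A} is not a superkey, so BCNF fails.
A -> C determines the non-prime attribute {C} from a non-superkey — 3NF is violated.
The proper key subset {A} of {A, B} determines non-prime {C}, so the relation is not even in 2NF.

1NF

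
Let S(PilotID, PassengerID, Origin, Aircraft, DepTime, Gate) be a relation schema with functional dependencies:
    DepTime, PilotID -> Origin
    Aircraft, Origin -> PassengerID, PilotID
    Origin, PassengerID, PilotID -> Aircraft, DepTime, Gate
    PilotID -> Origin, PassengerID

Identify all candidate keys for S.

{Aircraft, Origin}, {PilotID}

{PilotID}⁺ = {Aircraft, DepTime, Gate, Origin, PassengerID, PilotID}, which is every attribute, so {PilotID} is a candidate key.
{Aircraft, Origin}⁺ = {Aircraft, DepTime, Gate, Origin, PassengerID, PilotID}, which is every attribute, so {Aircraft, Origin} is a candidate key.
Any other superkey properly contains one of these, so there are no further candidate keys.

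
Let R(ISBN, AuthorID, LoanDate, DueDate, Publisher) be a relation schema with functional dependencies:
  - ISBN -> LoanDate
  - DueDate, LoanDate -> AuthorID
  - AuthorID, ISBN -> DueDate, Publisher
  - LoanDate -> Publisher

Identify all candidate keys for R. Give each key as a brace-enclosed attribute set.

{AuthorID, ISBN}, {DueDate, ISBN}

{ISBN} never appears on the right of any FD, so every key must include it.
{AuthorID, ISBN}⁺ = {AuthorID, DueDate, ISBN, LoanDate, Publisher} — all of the relation — so {AuthorID, ISBN} is a candidate key.
{DueDate, ISBN}⁺ = {AuthorID, DueDate, ISBN, LoanDate, Publisher} — all of the relation — so {DueDate, ISBN} is a candidate key.
These are minimal and exhaustive — every other superkey contains one of them.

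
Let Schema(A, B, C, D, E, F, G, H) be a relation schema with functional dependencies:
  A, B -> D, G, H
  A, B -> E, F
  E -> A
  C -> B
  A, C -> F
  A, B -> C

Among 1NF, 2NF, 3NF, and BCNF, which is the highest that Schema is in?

Candidate keys: {A, B}, {A, C}, {B, E}, {C, E}. Prime attributes: {A, B, C, E}.
E -> A: {E}⁺ = {A, E}, which is not all of the attributes, so the left side is not a superkey — BCNF is violated.
But every attribute on its right side ({A}) is prime, and the same holds for every other non-superkey FD, so 3NF still holds.

3NF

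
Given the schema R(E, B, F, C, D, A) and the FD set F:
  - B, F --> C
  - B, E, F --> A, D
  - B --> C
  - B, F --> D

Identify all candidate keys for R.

No FD produces {B, E, F}, so they must be in every candidate key.
{B, E, F}⁺ = {A, B, C, D, E, F}, which is every attribute, so {B, E, F} is a candidate key.
No other minimal set has full closure, so this is the only candidate key.

{B, E, F}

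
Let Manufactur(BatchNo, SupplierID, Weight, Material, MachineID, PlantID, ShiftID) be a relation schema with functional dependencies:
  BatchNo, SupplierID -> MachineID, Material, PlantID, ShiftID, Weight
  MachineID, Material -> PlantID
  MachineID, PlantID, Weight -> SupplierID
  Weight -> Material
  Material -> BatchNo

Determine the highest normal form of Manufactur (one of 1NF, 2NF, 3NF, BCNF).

2NF

Candidate keys: {BatchNo, SupplierID}, {MachineID, Weight}, {Material, SupplierID}, {SupplierID, Weight}. Prime attributes: {BatchNo, MachineID, Material, SupplierID, Weight}.
For MachineID, Material -> PlantID we have {MachineID, Material}⁺ = {BatchNo, MachineID, Material, PlantID}; {MachineID, Material} is not a superkey, so BCNF fails.
MachineID, Material -> PlantID determines the non-prime attribute {PlantID} from a non-superkey — 3NF is violated.
Checking every proper subset of each key, none determines a non-prime attribute — 2NF is satisfied.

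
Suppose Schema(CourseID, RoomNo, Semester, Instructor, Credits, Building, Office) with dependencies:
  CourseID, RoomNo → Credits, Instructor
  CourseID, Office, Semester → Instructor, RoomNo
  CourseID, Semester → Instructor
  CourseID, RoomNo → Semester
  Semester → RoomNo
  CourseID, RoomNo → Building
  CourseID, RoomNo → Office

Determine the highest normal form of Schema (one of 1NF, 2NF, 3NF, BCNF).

3NF

Candidate keys: {CourseID, RoomNo}, {CourseID, Semester}. Prime attributes: {CourseID, RoomNo, Semester}.
For Semester → RoomNo we have {Semester}⁺ = {RoomNo, Semester}; {Semester} is not a superkey, so BCNF fails.
But every attribute on its right side ({RoomNo}) is prime, and the same holds for every other non-superkey FD, so 3NF still holds.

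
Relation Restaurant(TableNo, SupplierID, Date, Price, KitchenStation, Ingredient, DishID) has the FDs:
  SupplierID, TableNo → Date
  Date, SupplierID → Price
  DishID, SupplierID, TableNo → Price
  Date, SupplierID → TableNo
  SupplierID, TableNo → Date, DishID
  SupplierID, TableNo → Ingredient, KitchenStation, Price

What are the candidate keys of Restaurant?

Attributes never on any right-hand side: {SupplierID} — every candidate key must contain it.
{Date, SupplierID} is a candidate key since {Date, SupplierID}⁺ = {Date, DishID, Ingredient, KitchenStation, Price, SupplierID, TableNo} covers every attribute.
{SupplierID, TableNo} is a candidate key since {SupplierID, TableNo}⁺ = {Date, DishID, Ingredient, KitchenStation, Price, SupplierID, TableNo} covers every attribute.
These are minimal and exhaustive — every other superkey contains one of them.

{Date, SupplierID}, {SupplierID, TableNo}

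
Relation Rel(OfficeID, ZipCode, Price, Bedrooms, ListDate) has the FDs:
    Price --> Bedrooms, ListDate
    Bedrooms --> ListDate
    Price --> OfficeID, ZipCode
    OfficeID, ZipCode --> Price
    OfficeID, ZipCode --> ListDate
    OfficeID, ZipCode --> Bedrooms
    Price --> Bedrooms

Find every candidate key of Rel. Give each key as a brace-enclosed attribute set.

{Price} is a candidate key since {Price}⁺ = {Bedrooms, ListDate, OfficeID, Price, ZipCode} covers every attribute.
{OfficeID, ZipCode} is a candidate key since {OfficeID, ZipCode}⁺ = {Bedrooms, ListDate, OfficeID, Price, ZipCode} covers every attribute.
These are minimal and exhaustive — every other superkey contains one of them.

{OfficeID, ZipCode}, {Price}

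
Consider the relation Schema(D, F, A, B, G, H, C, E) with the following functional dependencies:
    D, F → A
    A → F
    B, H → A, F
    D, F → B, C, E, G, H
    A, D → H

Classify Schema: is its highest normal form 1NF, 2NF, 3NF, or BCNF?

Candidate keys: {A, D}, {B, D, H}, {D, F}. Prime attributes: {A, B, D, F, H}.
A → F: {A}⁺ = {A, F}, which is not all of the attributes, so the left side is not a superkey — BCNF is violated.
Its right-hand attributes {F} are all prime, as are those of every other non-superkey FD — the relation is in 3NF.

3NF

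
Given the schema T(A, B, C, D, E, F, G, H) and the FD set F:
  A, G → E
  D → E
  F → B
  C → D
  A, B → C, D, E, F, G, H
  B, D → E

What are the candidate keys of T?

No FD produces {A}, so it must be in every candidate key.
{A, B}⁺ = {A, B, C, D, E, F, G, H} — all of the relation — so {A, B} is a candidate key.
{A, F}⁺ = {A, B, C, D, E, F, G, H} — all of the relation — so {A, F} is a candidate key.
These are minimal and exhaustive — every other superkey contains one of them.

{A, B}, {A, F}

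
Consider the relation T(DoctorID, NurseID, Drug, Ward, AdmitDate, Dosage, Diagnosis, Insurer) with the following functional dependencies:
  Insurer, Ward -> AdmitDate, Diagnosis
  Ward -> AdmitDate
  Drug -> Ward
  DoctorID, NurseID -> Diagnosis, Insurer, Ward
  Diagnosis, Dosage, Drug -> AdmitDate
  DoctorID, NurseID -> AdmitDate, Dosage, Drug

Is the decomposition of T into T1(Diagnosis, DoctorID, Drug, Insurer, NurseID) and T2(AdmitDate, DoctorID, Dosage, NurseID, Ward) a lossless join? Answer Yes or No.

Yes

T1 ∩ T2 = {DoctorID, NurseID}; its closure under F is {AdmitDate, Diagnosis, DoctorID, Dosage, Drug, Insurer, NurseID, Ward}.
T1 is contained in that closure, so T1 ∩ T2 -> T1 holds and the join is lossless.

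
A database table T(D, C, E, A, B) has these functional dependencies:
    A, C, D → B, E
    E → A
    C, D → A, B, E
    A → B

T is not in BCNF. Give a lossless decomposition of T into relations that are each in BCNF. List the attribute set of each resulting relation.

{A, B}; {A, E}; {C, D, E}

Candidate key of the original relation: {C, D}.
In {A, B, C, D, E}, {E} is not a superkey ({E}⁺ restricted to this set is {A, B, E}), so split on E → A, B into {A, B, E} and {C, D, E}.
In {A, B, E}, {A} is not a superkey ({A}⁺ restricted to this set is {A, B}), so split on A → B into {A, B} and {A, E}.
{A, B}: every determinant is a superkey — BCNF.
{A, E}: every determinant is a superkey — BCNF.
{C, D, E}: every determinant is a superkey — BCNF.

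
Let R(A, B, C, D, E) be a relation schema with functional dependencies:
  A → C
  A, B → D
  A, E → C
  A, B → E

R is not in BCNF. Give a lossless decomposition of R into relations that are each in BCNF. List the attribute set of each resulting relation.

Candidate key of the original relation: {A, B}.
In {A, B, C, D, E}, {A} is not a superkey ({A}⁺ restricted to this set is {A, C}), so split on A → C into {A, C} and {A, B, D, E}.
{A, C} has no BCNF violation.
{A, B, D, E} has no BCNF violation.

{A, B, D, E}; {A, C}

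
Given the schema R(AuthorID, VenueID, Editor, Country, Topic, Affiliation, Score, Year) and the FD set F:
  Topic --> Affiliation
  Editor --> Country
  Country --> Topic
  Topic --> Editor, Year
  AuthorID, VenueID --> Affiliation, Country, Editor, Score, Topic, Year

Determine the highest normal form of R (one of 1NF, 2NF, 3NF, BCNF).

2NF

Candidate key: {AuthorID, VenueID}. Prime attributes: {AuthorID, VenueID}.
Topic --> Affiliation: {Topic}⁺ = {Affiliation, Country, Editor, Topic, Year}, which is not all of the attributes, so the left side is not a superkey — BCNF is violated.
Because {Affiliation} is non-prime and the left side of Topic --> Affiliation is not a superkey, the relation is not in 3NF.
No proper subset of a key has a non-prime attribute in its closure, so there is no partial dependency; 2NF holds.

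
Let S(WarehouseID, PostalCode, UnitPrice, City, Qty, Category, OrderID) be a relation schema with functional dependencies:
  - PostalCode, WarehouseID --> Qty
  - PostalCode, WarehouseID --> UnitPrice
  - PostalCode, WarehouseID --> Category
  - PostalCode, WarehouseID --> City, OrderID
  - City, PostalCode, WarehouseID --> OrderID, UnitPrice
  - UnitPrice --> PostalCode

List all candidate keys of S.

Attributes never on any right-hand side: {WarehouseID} — every candidate key must contain it.
{PostalCode, WarehouseID}⁺ = {Category, City, OrderID, PostalCode, Qty, UnitPrice, WarehouseID} — all of the relation — so {PostalCode, WarehouseID} is a candidate key.
{UnitPrice, WarehouseID}⁺ = {Category, City, OrderID, PostalCode, Qty, UnitPrice, WarehouseID} — all of the relation — so {UnitPrice, WarehouseID} is a candidate key.
No proper subset of any of these is a key, and no other minimal superkey exists.

{PostalCode, WarehouseID}, {UnitPrice, WarehouseID}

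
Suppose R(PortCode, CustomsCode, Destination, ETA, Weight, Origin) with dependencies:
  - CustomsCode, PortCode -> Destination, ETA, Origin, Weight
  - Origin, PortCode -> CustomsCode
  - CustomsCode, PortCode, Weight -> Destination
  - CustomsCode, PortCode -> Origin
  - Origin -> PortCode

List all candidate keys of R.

Closure of {Origin} is {CustomsCode, Destination, ETA, Origin, PortCode, Weight}, the whole schema; {Origin} is a candidate key.
Closure of {CustomsCode, PortCode} is {CustomsCode, Destination, ETA, Origin, PortCode, Weight}, the whole schema; {CustomsCode, PortCode} is a candidate key.
No proper subset of any of these is a key, and no other minimal superkey exists.

{CustomsCode, PortCode}, {Origin}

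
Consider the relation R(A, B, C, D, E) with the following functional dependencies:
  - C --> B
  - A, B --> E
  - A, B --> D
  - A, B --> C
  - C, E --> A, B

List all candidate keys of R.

{A, B}, {A, C}, {C, E}

{A, B}⁺ = {A, B, C, D, E}, which is every attribute, so {A, B} is a candidate key.
{A, C}⁺ = {A, B, C, D, E}, which is every attribute, so {A, C} is a candidate key.
{C, E}⁺ = {A, B, C, D, E}, which is every attribute, so {C, E} is a candidate key.
Any other superkey properly contains one of these, so there are no further candidate keys.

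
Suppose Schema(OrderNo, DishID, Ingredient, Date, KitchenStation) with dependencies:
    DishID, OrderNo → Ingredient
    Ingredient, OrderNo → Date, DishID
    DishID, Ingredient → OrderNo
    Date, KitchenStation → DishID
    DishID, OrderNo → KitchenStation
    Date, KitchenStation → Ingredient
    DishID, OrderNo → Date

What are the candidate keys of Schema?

{Date, KitchenStation}⁺ = {Date, DishID, Ingredient, KitchenStation, OrderNo}, which is every attribute, so {Date, KitchenStation} is a candidate key.
{DishID, Ingredient}⁺ = {Date, DishID, Ingredient, KitchenStation, OrderNo}, which is every attribute, so {DishID, Ingredient} is a candidate key.
{DishID, OrderNo}⁺ = {Date, DishID, Ingredient, KitchenStation, OrderNo}, which is every attribute, so {DishID, OrderNo} is a candidate key.
{Ingredient, OrderNo}⁺ = {Date, DishID, Ingredient, KitchenStation, OrderNo}, which is every attribute, so {Ingredient, OrderNo} is a candidate key.
These are minimal and exhaustive — every other superkey contains one of them.

{Date, KitchenStation}, {DishID, Ingredient}, {DishID, OrderNo}, {Ingredient, OrderNo}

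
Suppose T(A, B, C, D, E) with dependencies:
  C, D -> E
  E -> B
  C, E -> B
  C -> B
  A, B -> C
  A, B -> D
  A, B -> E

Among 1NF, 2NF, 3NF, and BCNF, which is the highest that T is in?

Candidate keys: {A, B}, {A, C}, {A, E}. Prime attributes: {A, B, C, E}.
C, D -> E breaks BCNF: {C, D}⁺ = {B, C, D, E}, so {C, D} is not a superkey.
Its right-hand attributes {E} are all prime, as are those of every other non-superkey FD — the relation is in 3NF.

3NF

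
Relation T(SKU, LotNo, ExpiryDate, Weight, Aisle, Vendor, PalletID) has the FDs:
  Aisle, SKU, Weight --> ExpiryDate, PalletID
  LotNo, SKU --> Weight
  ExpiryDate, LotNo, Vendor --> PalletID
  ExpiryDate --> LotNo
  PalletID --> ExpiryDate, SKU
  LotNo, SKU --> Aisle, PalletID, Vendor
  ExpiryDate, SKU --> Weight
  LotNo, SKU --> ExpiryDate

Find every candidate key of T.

{Aisle, SKU, Weight}, {ExpiryDate, SKU}, {ExpiryDate, Vendor}, {LotNo, SKU}, {PalletID}

{PalletID} is a candidate key since {PalletID}⁺ = {Aisle, ExpiryDate, LotNo, PalletID, SKU, Vendor, Weight} covers every attribute.
{ExpiryDate, SKU} is a candidate key since {ExpiryDate, SKU}⁺ = {Aisle, ExpiryDate, LotNo, PalletID, SKU, Vendor, Weight} covers every attribute.
{ExpiryDate, Vendor} is a candidate key since {ExpiryDate, Vendor}⁺ = {Aisle, ExpiryDate, LotNo, PalletID, SKU, Vendor, Weight} covers every attribute.
{LotNo, SKU} is a candidate key since {LotNo, SKU}⁺ = {Aisle, ExpiryDate, LotNo, PalletID, SKU, Vendor, Weight} covers every attribute.
{Aisle, SKU, Weight} is a candidate key since {Aisle, SKU, Weight}⁺ = {Aisle, ExpiryDate, LotNo, PalletID, SKU, Vendor, Weight} covers every attribute.
Any other superkey properly contains one of these, so there are no further candidate keys.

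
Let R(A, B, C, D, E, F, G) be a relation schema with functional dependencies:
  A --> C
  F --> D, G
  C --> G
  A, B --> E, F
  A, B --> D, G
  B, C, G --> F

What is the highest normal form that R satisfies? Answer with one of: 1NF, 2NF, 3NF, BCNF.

Candidate key: {A, B}. Prime attributes: {A, B}.
A --> C: {A}⁺ = {A, C, G}, which is not all of the attributes, so the left side is not a superkey — BCNF is violated.
Because {C} is non-prime and the left side of A --> C is not a superkey, the relation is not in 3NF.
{A} is a proper subset of the key {A, B}, and {A}⁺ contains the non-prime attributes {C, G} — a partial dependency, so 2NF is violated.

1NF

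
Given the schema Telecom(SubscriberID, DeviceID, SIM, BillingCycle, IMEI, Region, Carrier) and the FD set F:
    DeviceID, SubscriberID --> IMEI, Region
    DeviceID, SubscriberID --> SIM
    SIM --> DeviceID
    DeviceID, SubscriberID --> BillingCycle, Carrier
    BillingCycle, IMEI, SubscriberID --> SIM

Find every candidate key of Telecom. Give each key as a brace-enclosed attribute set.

{BillingCycle, IMEI, SubscriberID}, {DeviceID, SubscriberID}, {SIM, SubscriberID}

No FD produces {SubscriberID}, so it must be in every candidate key.
{DeviceID, SubscriberID}⁺ = {BillingCycle, Carrier, DeviceID, IMEI, Region, SIM, SubscriberID}, which is every attribute, so {DeviceID, SubscriberID} is a candidate key.
{SIM, SubscriberID}⁺ = {BillingCycle, Carrier, DeviceID, IMEI, Region, SIM, SubscriberID}, which is every attribute, so {SIM, SubscriberID} is a candidate key.
{BillingCycle, IMEI, SubscriberID}⁺ = {BillingCycle, Carrier, DeviceID, IMEI, Region, SIM, SubscriberID}, which is every attribute, so {BillingCycle, IMEI, SubscriberID} is a candidate key.
These are minimal and exhaustive — every other superkey contains one of them.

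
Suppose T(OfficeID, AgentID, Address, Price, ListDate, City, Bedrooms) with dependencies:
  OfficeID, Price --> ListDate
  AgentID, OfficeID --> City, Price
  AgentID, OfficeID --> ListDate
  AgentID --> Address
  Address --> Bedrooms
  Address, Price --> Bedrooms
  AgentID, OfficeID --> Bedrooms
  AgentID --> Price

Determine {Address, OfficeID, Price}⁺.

{Address, Bedrooms, ListDate, OfficeID, Price}

Start with {Address, OfficeID, Price}.
OfficeID, Price --> ListDate applies; add {ListDate} → now {Address, ListDate, OfficeID, Price}.
Address --> Bedrooms applies; add {Bedrooms} → now {Address, Bedrooms, ListDate, OfficeID, Price}.
No further FD applies.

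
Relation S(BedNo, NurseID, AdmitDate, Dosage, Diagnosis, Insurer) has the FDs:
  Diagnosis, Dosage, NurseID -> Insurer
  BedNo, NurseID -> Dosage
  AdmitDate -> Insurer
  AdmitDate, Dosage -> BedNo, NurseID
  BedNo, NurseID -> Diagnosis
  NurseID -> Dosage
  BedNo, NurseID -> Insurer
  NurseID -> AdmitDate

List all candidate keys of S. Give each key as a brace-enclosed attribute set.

{AdmitDate, Dosage}, {NurseID}

{NurseID}⁺ = {AdmitDate, BedNo, Diagnosis, Dosage, Insurer, NurseID}, which is every attribute, so {NurseID} is a candidate key.
{AdmitDate, Dosage}⁺ = {AdmitDate, BedNo, Diagnosis, Dosage, Insurer, NurseID}, which is every attribute, so {AdmitDate, Dosage} is a candidate key.
No proper subset of any of these is a key, and no other minimal superkey exists.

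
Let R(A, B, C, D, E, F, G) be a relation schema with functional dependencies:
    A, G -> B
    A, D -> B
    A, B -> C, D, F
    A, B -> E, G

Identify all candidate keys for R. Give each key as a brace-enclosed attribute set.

Attributes never on any right-hand side: {A} — every candidate key must contain it.
{A, B}⁺ = {A, B, C, D, E, F, G} — all of the relation — so {A, B} is a candidate key.
{A, D}⁺ = {A, B, C, D, E, F, G} — all of the relation — so {A, D} is a candidate key.
{A, G}⁺ = {A, B, C, D, E, F, G} — all of the relation — so {A, G} is a candidate key.
These are minimal and exhaustive — every other superkey contains one of them.

{A, B}, {A, D}, {A, G}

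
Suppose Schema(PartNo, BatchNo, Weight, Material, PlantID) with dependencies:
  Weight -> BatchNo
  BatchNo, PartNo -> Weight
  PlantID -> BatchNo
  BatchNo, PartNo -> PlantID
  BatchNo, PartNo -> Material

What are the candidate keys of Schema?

{BatchNo, PartNo}, {PartNo, PlantID}, {PartNo, Weight}

{PartNo} never appears on the right of any FD, so every key must include it.
{BatchNo, PartNo} is a candidate key since {BatchNo, PartNo}⁺ = {BatchNo, Material, PartNo, PlantID, Weight} covers every attribute.
{PartNo, PlantID} is a candidate key since {PartNo, PlantID}⁺ = {BatchNo, Material, PartNo, PlantID, Weight} covers every attribute.
{PartNo, Weight} is a candidate key since {PartNo, Weight}⁺ = {BatchNo, Material, PartNo, PlantID, Weight} covers every attribute.
Any other superkey properly contains one of these, so there are no further candidate keys.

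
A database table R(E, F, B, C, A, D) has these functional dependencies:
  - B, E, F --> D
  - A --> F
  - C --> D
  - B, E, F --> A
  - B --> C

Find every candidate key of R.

{A, B, E}, {B, E, F}

No FD produces {B, E}, so they must be in every candidate key.
{A, B, E}⁺ = {A, B, C, D, E, F} — all of the relation — so {A, B, E} is a candidate key.
{B, E, F}⁺ = {A, B, C, D, E, F} — all of the relation — so {B, E, F} is a candidate key.
These are minimal and exhaustive — every other superkey contains one of them.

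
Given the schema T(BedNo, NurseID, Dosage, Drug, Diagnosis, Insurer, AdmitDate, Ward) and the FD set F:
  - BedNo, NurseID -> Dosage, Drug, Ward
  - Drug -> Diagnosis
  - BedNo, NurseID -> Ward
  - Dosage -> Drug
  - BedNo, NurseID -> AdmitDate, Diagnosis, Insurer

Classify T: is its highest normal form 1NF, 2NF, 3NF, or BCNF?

2NF

Candidate key: {BedNo, NurseID}. Prime attributes: {BedNo, NurseID}.
Drug -> Diagnosis: {Drug}⁺ = {Diagnosis, Drug}, which is not all of the attributes, so the left side is not a superkey — BCNF is violated.
Drug -> Diagnosis has non-prime {Diagnosis} on the right and a non-superkey on the left, so 3NF fails.
Checking every proper subset of each key, none determines a non-prime attribute — 2NF is satisfied.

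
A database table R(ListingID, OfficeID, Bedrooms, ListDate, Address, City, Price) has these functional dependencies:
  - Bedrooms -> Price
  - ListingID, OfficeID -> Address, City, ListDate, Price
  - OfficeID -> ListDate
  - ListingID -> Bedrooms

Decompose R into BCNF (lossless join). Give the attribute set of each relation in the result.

Candidate key of the original relation: {ListingID, OfficeID}.
Within {Address, Bedrooms, City, ListDate, ListingID, OfficeID, Price}: {Bedrooms}⁺ ∩ {Address, Bedrooms, City, ListDate, ListingID, OfficeID, Price} = {Bedrooms, Price}, not the whole set, so Bedrooms -> Price violates BCNF; decompose into {Bedrooms, Price} and {Address, Bedrooms, City, ListDate, ListingID, OfficeID}.
{Bedrooms, Price}: every determinant is a superkey — BCNF.
Within {Address, Bedrooms, City, ListDate, ListingID, OfficeID}: {OfficeID}⁺ ∩ {Address, Bedrooms, City, ListDate, ListingID, OfficeID} = {ListDate, OfficeID}, not the whole set, so OfficeID -> ListDate violates BCNF; decompose into {ListDate, OfficeID} and {Address, Bedrooms, City, ListingID, OfficeID}.
{ListDate, OfficeID}: every determinant is a superkey — BCNF.
Within {Address, Bedrooms, City, ListingID, OfficeID}: {ListingID}⁺ ∩ {Address, Bedrooms, City, ListingID, OfficeID} = {Bedrooms, ListingID}, not the whole set, so ListingID -> Bedrooms violates BCNF; decompose into {Bedrooms, ListingID} and {Address, City, ListingID, OfficeID}.
{Bedrooms, ListingID}: every determinant is a superkey — BCNF.
{Address, City, ListingID, OfficeID}: every determinant is a superkey — BCNF.

{Address, City, ListingID, OfficeID}; {Bedrooms, ListingID}; {Bedrooms, Price}; {ListDate, OfficeID}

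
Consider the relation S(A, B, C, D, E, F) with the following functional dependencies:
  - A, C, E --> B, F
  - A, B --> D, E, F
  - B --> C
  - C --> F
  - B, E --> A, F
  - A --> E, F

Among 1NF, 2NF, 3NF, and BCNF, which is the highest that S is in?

1NF

Candidate keys: {A, B}, {A, C}, {B, E}. Prime attributes: {A, B, C, E}.
For B --> C we have {B}⁺ = {B, C, F}; {B} is not a superkey, so BCNF fails.
C --> F has non-prime {F} on the right and a non-superkey on the left, so 3NF fails.
The proper key subset {A} of {A, B} determines non-prime {F}, so the relation is not even in 2NF.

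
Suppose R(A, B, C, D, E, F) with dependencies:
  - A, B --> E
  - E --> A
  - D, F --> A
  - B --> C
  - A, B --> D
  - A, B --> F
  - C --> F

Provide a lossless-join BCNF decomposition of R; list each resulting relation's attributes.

{A, E}; {B, C}; {B, D, E}; {C, F}

Candidate keys of the original relation: {A, B}, {B, D}, {B, E}.
{A, B, C, D, E, F}: {E} determines {A, E} here but is not a superkey — split on E --> A, giving {A, E} and {B, C, D, E, F}.
{A, E} is in BCNF.
{B, C, D, E, F}: {B} determines {B, C, F} here but is not a superkey — split on B --> C, F, giving {B, C, F} and {B, D, E}.
{B, C, F}: {C} determines {C, F} here but is not a superkey — split on C --> F, giving {C, F} and {B, C}.
{C, F} is in BCNF.
{B, C} is in BCNF.
{B, D, E} is in BCNF.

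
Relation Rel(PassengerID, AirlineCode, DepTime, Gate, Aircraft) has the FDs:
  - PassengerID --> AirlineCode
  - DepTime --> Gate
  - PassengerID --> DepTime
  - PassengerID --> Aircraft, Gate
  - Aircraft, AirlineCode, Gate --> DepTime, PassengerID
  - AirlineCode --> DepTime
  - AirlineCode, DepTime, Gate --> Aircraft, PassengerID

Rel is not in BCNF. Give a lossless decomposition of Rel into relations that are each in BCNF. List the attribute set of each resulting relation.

Candidate keys of the original relation: {AirlineCode}, {PassengerID}.
In {Aircraft, AirlineCode, DepTime, Gate, PassengerID}, {DepTime} is not a superkey ({DepTime}⁺ restricted to this set is {DepTime, Gate}), so split on DepTime --> Gate into {DepTime, Gate} and {Aircraft, AirlineCode, DepTime, PassengerID}.
{DepTime, Gate}: every determinant is a superkey — BCNF.
{Aircraft, AirlineCode, DepTime, PassengerID}: every determinant is a superkey — BCNF.

{Aircraft, AirlineCode, DepTime, PassengerID}; {DepTime, Gate}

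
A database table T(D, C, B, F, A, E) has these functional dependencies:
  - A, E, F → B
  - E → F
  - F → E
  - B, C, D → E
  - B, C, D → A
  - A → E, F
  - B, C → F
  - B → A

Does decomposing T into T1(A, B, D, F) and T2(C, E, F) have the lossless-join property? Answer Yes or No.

No

T1 ∩ T2 = {F}; its closure under F is {E, F}.
The closure covers neither T1 nor T2 entirely; the join is not lossless.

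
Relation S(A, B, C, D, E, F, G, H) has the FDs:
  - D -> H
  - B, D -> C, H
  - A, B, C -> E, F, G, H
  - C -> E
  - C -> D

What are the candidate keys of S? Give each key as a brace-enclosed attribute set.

{A, B, C}, {A, B, D}

Attributes never on any right-hand side: {A, B} — every candidate key must contain all of them.
{A, B, C}⁺ = {A, B, C, D, E, F, G, H} — all of the relation — so {A, B, C} is a candidate key.
{A, B, D}⁺ = {A, B, C, D, E, F, G, H} — all of the relation — so {A, B, D} is a candidate key.
Any other superkey properly contains one of these, so there are no further candidate keys.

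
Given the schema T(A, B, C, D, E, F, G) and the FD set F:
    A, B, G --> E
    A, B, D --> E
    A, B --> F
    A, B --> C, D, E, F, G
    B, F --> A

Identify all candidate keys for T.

{B} never appears on the right of any FD, so every key must include it.
{A, B} is a candidate key since {A, B}⁺ = {A, B, C, D, E, F, G} covers every attribute.
{B, F} is a candidate key since {B, F}⁺ = {A, B, C, D, E, F, G} covers every attribute.
These are minimal and exhaustive — every other superkey contains one of them.

{A, B}, {B, F}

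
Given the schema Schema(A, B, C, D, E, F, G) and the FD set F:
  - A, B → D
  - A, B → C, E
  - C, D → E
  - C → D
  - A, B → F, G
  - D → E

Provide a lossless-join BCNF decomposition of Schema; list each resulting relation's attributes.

{A, B, C, F, G}; {C, D}; {D, E}

Candidate key of the original relation: {A, B}.
Within {A, B, C, D, E, F, G}: {C, D}⁺ ∩ {A, B, C, D, E, F, G} = {C, D, E}, not the whole set, so C, D → E violates BCNF; decompose into {C, D, E} and {A, B, C, D, F, G}.
Within {C, D, E}: {D}⁺ ∩ {C, D, E} = {D, E}, not the whole set, so D → E violates BCNF; decompose into {D, E} and {C, D}.
{D, E}: every determinant is a superkey — BCNF.
{C, D}: every determinant is a superkey — BCNF.
Within {A, B, C, D, F, G}: {C}⁺ ∩ {A, B, C, D, F, G} = {C, D}, not the whole set, so C → D violates BCNF; decompose into {C, D} and {A, B, C, F, G}.
{C, D}: every determinant is a superkey — BCNF.
{A, B, C, F, G}: every determinant is a superkey — BCNF.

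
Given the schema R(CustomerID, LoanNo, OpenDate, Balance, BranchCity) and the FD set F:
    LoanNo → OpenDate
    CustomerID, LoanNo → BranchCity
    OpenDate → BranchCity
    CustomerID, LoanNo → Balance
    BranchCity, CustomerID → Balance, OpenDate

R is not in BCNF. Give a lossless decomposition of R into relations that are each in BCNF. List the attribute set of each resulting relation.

Candidate key of the original relation: {CustomerID, LoanNo}.
In {Balance, BranchCity, CustomerID, LoanNo, OpenDate}, {LoanNo} is not a superkey ({LoanNo}⁺ restricted to this set is {BranchCity, LoanNo, OpenDate}), so split on LoanNo → BranchCity, OpenDate into {BranchCity, LoanNo, OpenDate} and {Balance, CustomerID, LoanNo}.
In {BranchCity, LoanNo, OpenDate}, {OpenDate} is not a superkey ({OpenDate}⁺ restricted to this set is {BranchCity, OpenDate}), so split on OpenDate → BranchCity into {BranchCity, OpenDate} and {LoanNo, OpenDate}.
{BranchCity, OpenDate}: every determinant is a superkey — BCNF.
{LoanNo, OpenDate}: every determinant is a superkey — BCNF.
{Balance, CustomerID, LoanNo}: every determinant is a superkey — BCNF.

{Balance, CustomerID, LoanNo}; {BranchCity, OpenDate}; {LoanNo, OpenDate}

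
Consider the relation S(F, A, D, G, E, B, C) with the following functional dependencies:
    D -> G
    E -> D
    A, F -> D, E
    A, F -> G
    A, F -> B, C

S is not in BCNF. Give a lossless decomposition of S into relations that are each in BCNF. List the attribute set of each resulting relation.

{A, B, C, E, F}; {D, E}; {D, G}

Candidate key of the original relation: {A, F}.
In {A, B, C, D, E, F, G}, {D} is not a superkey ({D}⁺ restricted to this set is {D, G}), so split on D -> G into {D, G} and {A, B, C, D, E, F}.
{D, G} has no BCNF violation.
In {A, B, C, D, E, F}, {E} is not a superkey ({E}⁺ restricted to this set is {D, E}), so split on E -> D into {D, E} and {A, B, C, E, F}.
{D, E} has no BCNF violation.
{A, B, C, E, F} has no BCNF violation.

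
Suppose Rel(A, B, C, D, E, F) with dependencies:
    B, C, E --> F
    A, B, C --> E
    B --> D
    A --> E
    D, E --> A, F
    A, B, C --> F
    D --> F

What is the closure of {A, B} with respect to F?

Start with {A, B}.
B --> D applies; add {D} → now {A, B, D}.
A --> E applies; add {E} → now {A, B, D, E}.
D, E --> A, F applies; add {F} → now {A, B, D, E, F}.
No further FD applies.

{A, B, D, E, F}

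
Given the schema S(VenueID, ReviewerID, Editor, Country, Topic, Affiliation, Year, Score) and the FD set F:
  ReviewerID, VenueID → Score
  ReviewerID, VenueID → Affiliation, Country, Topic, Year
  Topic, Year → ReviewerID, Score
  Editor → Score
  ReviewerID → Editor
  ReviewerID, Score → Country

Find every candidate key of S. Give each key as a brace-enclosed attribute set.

No FD produces {VenueID}, so it must be in every candidate key.
{ReviewerID, VenueID}⁺ = {Affiliation, Country, Editor, ReviewerID, Score, Topic, VenueID, Year} — all of the relation — so {ReviewerID, VenueID} is a candidate key.
{Topic, VenueID, Year}⁺ = {Affiliation, Country, Editor, ReviewerID, Score, Topic, VenueID, Year} — all of the relation — so {Topic, VenueID, Year} is a candidate key.
These are minimal and exhaustive — every other superkey contains one of them.

{ReviewerID, VenueID}, {Topic, VenueID, Year}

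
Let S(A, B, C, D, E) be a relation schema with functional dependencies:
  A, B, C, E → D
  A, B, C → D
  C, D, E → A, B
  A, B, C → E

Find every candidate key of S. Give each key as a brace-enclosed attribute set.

{A, B, C}, {C, D, E}

{C} never appears on the right of any FD, so every key must include it.
{A, B, C}⁺ = {A, B, C, D, E} — all of the relation — so {A, B, C} is a candidate key.
{C, D, E}⁺ = {A, B, C, D, E} — all of the relation — so {C, D, E} is a candidate key.
Any other superkey properly contains one of these, so there are no further candidate keys.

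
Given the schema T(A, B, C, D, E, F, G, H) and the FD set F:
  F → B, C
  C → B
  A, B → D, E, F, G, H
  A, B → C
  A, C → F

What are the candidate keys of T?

{A, B}, {A, C}, {A, F}

Attributes never on any right-hand side: {A} — every candidate key must contain it.
Closure of {A, B} is {A, B, C, D, E, F, G, H}, the whole schema; {A, B} is a candidate key.
Closure of {A, C} is {A, B, C, D, E, F, G, H}, the whole schema; {A, C} is a candidate key.
Closure of {A, F} is {A, B, C, D, E, F, G, H}, the whole schema; {A, F} is a candidate key.
These are minimal and exhaustive — every other superkey contains one of them.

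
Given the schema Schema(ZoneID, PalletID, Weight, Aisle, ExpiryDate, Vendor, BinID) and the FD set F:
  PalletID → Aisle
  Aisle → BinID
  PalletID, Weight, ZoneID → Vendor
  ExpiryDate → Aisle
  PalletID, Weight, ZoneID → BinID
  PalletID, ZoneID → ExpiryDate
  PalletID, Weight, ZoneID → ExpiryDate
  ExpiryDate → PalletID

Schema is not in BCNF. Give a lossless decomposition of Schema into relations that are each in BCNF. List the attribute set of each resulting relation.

{Aisle, BinID}; {Aisle, PalletID}; {ExpiryDate, PalletID}; {ExpiryDate, Vendor, Weight, ZoneID}

Candidate keys of the original relation: {ExpiryDate, Weight, ZoneID}, {PalletID, Weight, ZoneID}.
In {Aisle, BinID, ExpiryDate, PalletID, Vendor, Weight, ZoneID}, {PalletID} is not a superkey ({PalletID}⁺ restricted to this set is {Aisle, BinID, PalletID}), so split on PalletID → Aisle, BinID into {Aisle, BinID, PalletID} and {ExpiryDate, PalletID, Vendor, Weight, ZoneID}.
In {Aisle, BinID, PalletID}, {Aisle} is not a superkey ({Aisle}⁺ restricted to this set is {Aisle, BinID}), so split on Aisle → BinID into {Aisle, BinID} and {Aisle, PalletID}.
{Aisle, BinID} is in BCNF.
{Aisle, PalletID} is in BCNF.
In {ExpiryDate, PalletID, Vendor, Weight, ZoneID}, {ExpiryDate} is not a superkey ({ExpiryDate}⁺ restricted to this set is {ExpiryDate, PalletID}), so split on ExpiryDate → PalletID into {ExpiryDate, PalletID} and {ExpiryDate, Vendor, Weight, ZoneID}.
{ExpiryDate, PalletID} is in BCNF.
{ExpiryDate, Vendor, Weight, ZoneID} is in BCNF.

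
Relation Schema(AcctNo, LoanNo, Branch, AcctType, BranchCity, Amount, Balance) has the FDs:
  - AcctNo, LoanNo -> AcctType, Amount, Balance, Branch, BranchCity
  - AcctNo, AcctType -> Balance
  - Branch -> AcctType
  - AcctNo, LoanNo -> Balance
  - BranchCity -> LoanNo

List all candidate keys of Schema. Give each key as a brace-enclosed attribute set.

{AcctNo} never appears on the right of any FD, so every key must include it.
{AcctNo, BranchCity} is a candidate key since {AcctNo, BranchCity}⁺ = {AcctNo, AcctType, Amount, Balance, Branch, BranchCity, LoanNo} covers every attribute.
{AcctNo, LoanNo} is a candidate key since {AcctNo, LoanNo}⁺ = {AcctNo, AcctType, Amount, Balance, Branch, BranchCity, LoanNo} covers every attribute.
These are minimal and exhaustive — every other superkey contains one of them.

{AcctNo, BranchCity}, {AcctNo, LoanNo}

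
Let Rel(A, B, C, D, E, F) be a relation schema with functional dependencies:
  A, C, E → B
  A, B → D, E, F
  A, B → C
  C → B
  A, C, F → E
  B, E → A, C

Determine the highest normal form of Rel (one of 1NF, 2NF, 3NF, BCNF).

3NF

Candidate keys: {A, B}, {A, C}, {B, E}, {C, E}. Prime attributes: {A, B, C, E}.
C → B: {C}⁺ = {B, C}, which is not all of the attributes, so the left side is not a superkey — BCNF is violated.
Since {B} ⊆ prime attributes and every other non-superkey FD also has a prime right side, the schema is in 3NF.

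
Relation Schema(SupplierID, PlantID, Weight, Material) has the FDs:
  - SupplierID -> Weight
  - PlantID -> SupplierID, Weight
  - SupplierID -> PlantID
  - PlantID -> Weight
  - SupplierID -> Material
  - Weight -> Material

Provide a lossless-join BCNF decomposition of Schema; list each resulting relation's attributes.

Candidate keys of the original relation: {PlantID}, {SupplierID}.
Within {Material, PlantID, SupplierID, Weight}: {Weight}⁺ ∩ {Material, PlantID, SupplierID, Weight} = {Material, Weight}, not the whole set, so Weight -> Material violates BCNF; decompose into {Material, Weight} and {PlantID, SupplierID, Weight}.
{Material, Weight} is in BCNF.
{PlantID, SupplierID, Weight} is in BCNF.

{Material, Weight}; {PlantID, SupplierID, Weight}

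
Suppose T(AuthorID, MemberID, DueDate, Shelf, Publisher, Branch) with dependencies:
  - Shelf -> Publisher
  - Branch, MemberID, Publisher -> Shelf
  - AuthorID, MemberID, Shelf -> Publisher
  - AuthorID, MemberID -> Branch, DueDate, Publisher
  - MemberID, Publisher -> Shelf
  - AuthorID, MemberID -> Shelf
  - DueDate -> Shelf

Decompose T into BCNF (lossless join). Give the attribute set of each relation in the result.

{AuthorID, Branch, DueDate, MemberID}; {DueDate, Shelf}; {Publisher, Shelf}

Candidate key of the original relation: {AuthorID, MemberID}.
Within {AuthorID, Branch, DueDate, MemberID, Publisher, Shelf}: {Shelf}⁺ ∩ {AuthorID, Branch, DueDate, MemberID, Publisher, Shelf} = {Publisher, Shelf}, not the whole set, so Shelf -> Publisher violates BCNF; decompose into {Publisher, Shelf} and {AuthorID, Branch, DueDate, MemberID, Shelf}.
{Publisher, Shelf} is in BCNF.
Within {AuthorID, Branch, DueDate, MemberID, Shelf}: {DueDate}⁺ ∩ {AuthorID, Branch, DueDate, MemberID, Shelf} = {DueDate, Shelf}, not the whole set, so DueDate -> Shelf violates BCNF; decompose into {DueDate, Shelf} and {AuthorID, Branch, DueDate, MemberID}.
{DueDate, Shelf} is in BCNF.
{AuthorID, Branch, DueDate, MemberID} is in BCNF.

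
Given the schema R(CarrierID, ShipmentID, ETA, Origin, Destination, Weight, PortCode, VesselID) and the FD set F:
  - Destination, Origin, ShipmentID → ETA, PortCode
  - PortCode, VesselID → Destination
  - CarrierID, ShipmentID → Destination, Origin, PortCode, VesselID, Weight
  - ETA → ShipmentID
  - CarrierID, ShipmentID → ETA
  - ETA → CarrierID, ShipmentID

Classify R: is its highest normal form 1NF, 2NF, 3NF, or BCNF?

Candidate keys: {CarrierID, ShipmentID}, {Destination, Origin, ShipmentID}, {ETA}, {Origin, PortCode, ShipmentID, VesselID}. Prime attributes: {CarrierID, Destination, ETA, Origin, PortCode, ShipmentID, VesselID}.
For PortCode, VesselID → Destination we have {PortCode, VesselID}⁺ = {Destination, PortCode, VesselID}; {PortCode, VesselID} is not a superkey, so BCNF fails.
Its right-hand attributes {Destination} are all prime, as are those of every other non-superkey FD — the relation is in 3NF.

3NF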